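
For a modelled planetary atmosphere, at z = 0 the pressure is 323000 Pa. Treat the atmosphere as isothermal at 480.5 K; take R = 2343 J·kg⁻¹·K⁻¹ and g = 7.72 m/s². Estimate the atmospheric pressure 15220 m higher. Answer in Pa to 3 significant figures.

Scale height: H = RT/g = 2343 × 480.5 / 7.72 = 145830 m.
Barometric formula: P = P₀ exp(−z/H).
z/H = 15220/145830 = 0.10437; exp(−0.10437) = 0.90089.
P = 323000 × 0.90089 = 290990 Pa.

P ≈ 291000 Pa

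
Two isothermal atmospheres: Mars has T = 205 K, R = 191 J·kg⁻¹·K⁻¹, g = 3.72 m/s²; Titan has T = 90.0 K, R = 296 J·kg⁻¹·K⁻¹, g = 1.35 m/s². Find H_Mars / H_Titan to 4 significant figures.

H = RT/g for each body.
H_Mars = 191 × 205 / 3.72 = 10526 m.
H_Titan = 296 × 90.0 / 1.35 = 19733 m.
H_Mars/H_Titan = 10526/19733 = 0.53342.

H_Mars/H_Titan ≈ 0.5334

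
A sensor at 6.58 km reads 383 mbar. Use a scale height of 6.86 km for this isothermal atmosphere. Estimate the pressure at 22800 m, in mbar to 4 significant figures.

P ≈ 36.00 mbar

Between two levels, P₂ = P₁ exp(−Δz/H) with Δz = z₂ − z₁.
Δz = 22800 − 6580.0 = 16220 m; Δz/H = 16220/6860.0 = 2.3644.
P₂ = 383 × exp(−2.3644) = 383 × 0.094006 = 36.004 mbar.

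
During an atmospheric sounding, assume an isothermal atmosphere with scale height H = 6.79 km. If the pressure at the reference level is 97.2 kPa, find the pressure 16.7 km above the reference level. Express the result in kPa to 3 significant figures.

P ≈ 8.31 kPa

Barometric formula: P = P₀ exp(−z/H).
z/H = 16700/6790.0 = 2.4595; exp(−2.4595) = 0.085478.
P = 97.2 × 0.085478 = 8.3085 kPa.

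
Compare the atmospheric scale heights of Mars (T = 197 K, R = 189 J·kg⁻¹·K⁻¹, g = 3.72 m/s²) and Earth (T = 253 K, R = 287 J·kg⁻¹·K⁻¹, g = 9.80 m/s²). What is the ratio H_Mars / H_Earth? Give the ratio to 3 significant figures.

H = RT/g for each body.
H_Mars = 189 × 197 / 3.72 = 10009 m.
H_Earth = 287 × 253 / 9.80 = 7409.3 m.
H_Mars/H_Earth = 10009/7409.3 = 1.3509.

H_Mars/H_Earth ≈ 1.35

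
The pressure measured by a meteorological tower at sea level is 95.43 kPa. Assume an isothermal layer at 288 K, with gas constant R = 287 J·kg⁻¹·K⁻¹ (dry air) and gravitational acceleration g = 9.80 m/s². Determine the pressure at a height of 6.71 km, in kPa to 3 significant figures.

P ≈ 43.1 kPa

Scale height: H = RT/g = 287 × 288 / 9.80 = 8434.3 m.
Barometric formula: P = P₀ exp(−z/H).
z/H = 6710.0/8434.3 = 0.79556; exp(−0.79556) = 0.45133.
P = 95.43 × 0.45133 = 43.070 kPa.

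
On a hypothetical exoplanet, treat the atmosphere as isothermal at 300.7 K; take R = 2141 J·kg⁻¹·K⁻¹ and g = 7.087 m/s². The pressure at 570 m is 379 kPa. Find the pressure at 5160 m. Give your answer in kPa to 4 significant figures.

Scale height: H = RT/g = 2141 × 300.7 / 7.087 = 90842 m.
Between two levels, P₂ = P₁ exp(−Δz/H) with Δz = z₂ − z₁.
Δz = 5160.0 − 570.00 = 4590.0 m; Δz/H = 4590.0/90842 = 0.050527.
P₂ = 379 × exp(−0.050527) = 379 × 0.95073 = 360.33 kPa.

P ≈ 360.3 kPa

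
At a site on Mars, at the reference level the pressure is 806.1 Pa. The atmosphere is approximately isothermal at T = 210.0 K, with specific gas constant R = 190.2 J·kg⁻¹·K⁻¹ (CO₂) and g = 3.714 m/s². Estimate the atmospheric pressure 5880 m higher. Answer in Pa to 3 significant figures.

P ≈ 467 Pa

Scale height: H = RT/g = 190.2 × 210.0 / 3.714 = 10754 m.
Barometric formula: P = P₀ exp(−z/H).
z/H = 5880.0/10754 = 0.54677; exp(−0.54677) = 0.57882.
P = 806.1 × 0.57882 = 466.59 Pa.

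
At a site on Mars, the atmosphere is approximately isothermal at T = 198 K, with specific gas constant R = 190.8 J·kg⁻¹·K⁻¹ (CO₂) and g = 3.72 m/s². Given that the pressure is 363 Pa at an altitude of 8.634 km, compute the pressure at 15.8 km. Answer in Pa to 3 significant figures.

Scale height: H = RT/g = 190.8 × 198 / 3.72 = 10155 m.
Between two levels, P₂ = P₁ exp(−Δz/H) with Δz = z₂ − z₁.
Δz = 15800 − 8634.0 = 7166.0 m; Δz/H = 7166.0/10155 = 0.70566.
P₂ = 363 × exp(−0.70566) = 363 × 0.49378 = 179.24 Pa.

P ≈ 179 Pa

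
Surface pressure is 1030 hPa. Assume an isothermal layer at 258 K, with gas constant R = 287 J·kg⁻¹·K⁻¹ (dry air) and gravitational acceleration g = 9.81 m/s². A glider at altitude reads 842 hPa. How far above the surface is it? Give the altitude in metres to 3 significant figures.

z ≈ 1520 m

Scale height: H = RT/g = 287 × 258 / 9.81 = 7548.0 m.
Invert the barometric formula: z = H ln(P₀/P).
P₀/P = 1030/842 = 1.2233; ln(1.2233) = 0.20155.
z = 7548.0 × 0.20155 = 1521.3 m.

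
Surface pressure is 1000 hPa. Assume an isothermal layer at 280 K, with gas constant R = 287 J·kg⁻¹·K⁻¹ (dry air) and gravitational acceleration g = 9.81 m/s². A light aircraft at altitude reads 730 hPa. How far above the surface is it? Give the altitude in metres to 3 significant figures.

z ≈ 2580 m

Scale height: H = RT/g = 287 × 280 / 9.81 = 8191.6 m.
Invert the barometric formula: z = H ln(P₀/P).
P₀/P = 1000/730 = 1.3699; ln(1.3699) = 0.31474.
z = 8191.6 × 0.31474 = 2578.2 m.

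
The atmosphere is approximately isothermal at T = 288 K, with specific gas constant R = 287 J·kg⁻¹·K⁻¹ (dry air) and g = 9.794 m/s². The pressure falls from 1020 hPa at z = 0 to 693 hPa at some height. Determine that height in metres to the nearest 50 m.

Scale height: H = RT/g = 287 × 288 / 9.794 = 8439.5 m.
Invert the barometric formula: z = H ln(P₀/P).
P₀/P = 1020/693 = 1.4719; ln(1.4719) = 0.38655.
z = 8439.5 × 0.38655 = 3262.3 m.

z ≈ 3250 m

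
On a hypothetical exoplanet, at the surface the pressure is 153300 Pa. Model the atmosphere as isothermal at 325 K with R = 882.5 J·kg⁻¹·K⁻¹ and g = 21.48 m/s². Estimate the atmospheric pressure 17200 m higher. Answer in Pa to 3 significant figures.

P ≈ 42300 Pa

Scale height: H = RT/g = 882.5 × 325 / 21.48 = 13353 m.
Barometric formula: P = P₀ exp(−z/H).
z/H = 17200/13353 = 1.2881; exp(−1.2881) = 0.27579.
P = 153300 × 0.27579 = 42279 Pa.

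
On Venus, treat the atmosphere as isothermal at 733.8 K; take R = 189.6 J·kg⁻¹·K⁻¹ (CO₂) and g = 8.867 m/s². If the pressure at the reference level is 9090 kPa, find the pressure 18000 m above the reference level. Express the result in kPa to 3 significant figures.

Scale height: H = RT/g = 189.6 × 733.8 / 8.867 = 15691 m.
Barometric formula: P = P₀ exp(−z/H).
z/H = 18000/15691 = 1.1472; exp(−1.1472) = 0.31752.
P = 9090 × 0.31752 = 2886.3 kPa.

P ≈ 2890 kPa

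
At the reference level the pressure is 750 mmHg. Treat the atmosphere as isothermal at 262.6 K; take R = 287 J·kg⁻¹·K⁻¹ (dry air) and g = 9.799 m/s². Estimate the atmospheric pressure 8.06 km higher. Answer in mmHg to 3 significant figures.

Scale height: H = RT/g = 287 × 262.6 / 9.799 = 7691.2 m.
Barometric formula: P = P₀ exp(−z/H).
z/H = 8060.0/7691.2 = 1.0480; exp(−1.0480) = 0.35064.
P = 750 × 0.35064 = 262.98 mmHg.

P ≈ 263 mmHg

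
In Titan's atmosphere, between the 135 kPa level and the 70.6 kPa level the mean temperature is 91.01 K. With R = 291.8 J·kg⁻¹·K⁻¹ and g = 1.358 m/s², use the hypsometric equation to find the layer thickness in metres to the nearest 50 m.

Δz ≈ 12700 m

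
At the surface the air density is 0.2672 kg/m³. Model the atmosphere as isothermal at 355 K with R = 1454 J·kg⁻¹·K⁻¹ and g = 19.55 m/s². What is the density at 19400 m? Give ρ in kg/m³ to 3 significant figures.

Scale height: H = RT/g = 1454 × 355 / 19.55 = 26403 m.
In an isothermal atmosphere, density decays like pressure: ρ = ρ₀ exp(−z/H).
z/H = 19400/26403 = 0.73476; exp(−0.73476) = 0.47962.
ρ = 0.2672 × 0.47962 = 0.12815 kg/m³.

ρ ≈ 0.128 kg/m³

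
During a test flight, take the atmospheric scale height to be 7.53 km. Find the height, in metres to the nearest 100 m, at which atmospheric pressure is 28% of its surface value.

Set P/P₀ = exp(−z/H) = 0.28, so z = −H ln(0.28).
−ln(0.28) = 1.2730; z = 7530.0 × 1.2730 = 9585.7 m.

z ≈ 9600 m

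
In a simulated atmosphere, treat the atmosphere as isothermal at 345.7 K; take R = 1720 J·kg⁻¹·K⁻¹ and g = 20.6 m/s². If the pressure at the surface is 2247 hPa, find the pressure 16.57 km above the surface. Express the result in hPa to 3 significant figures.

P ≈ 1270 hPa

Scale height: H = RT/g = 1720 × 345.7 / 20.6 = 28864 m.
Barometric formula: P = P₀ exp(−z/H).
z/H = 16570/28864 = 0.57407; exp(−0.57407) = 0.56323.
P = 2247 × 0.56323 = 1265.6 hPa.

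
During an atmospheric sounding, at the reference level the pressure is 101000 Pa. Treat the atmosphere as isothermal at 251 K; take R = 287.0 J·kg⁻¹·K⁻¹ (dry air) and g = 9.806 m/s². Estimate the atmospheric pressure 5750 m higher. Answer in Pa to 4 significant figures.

P ≈ 46170 Pa

Scale height: H = RT/g = 287.0 × 251 / 9.806 = 7346.2 m.
Barometric formula: P = P₀ exp(−z/H).
z/H = 5750.0/7346.2 = 0.78272; exp(−0.78272) = 0.45716.
P = 101000 × 0.45716 = 46173 Pa.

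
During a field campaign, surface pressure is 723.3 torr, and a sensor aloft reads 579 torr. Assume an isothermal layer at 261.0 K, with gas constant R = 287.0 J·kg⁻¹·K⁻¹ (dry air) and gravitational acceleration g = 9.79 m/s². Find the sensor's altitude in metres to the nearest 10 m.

z ≈ 1700 m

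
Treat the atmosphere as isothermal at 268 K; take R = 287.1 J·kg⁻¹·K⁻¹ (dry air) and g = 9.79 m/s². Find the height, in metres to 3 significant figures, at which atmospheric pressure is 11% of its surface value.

z ≈ 17300 m

Scale height: H = RT/g = 287.1 × 268 / 9.79 = 7859.3 m.
Set P/P₀ = exp(−z/H) = 0.11, so z = −H ln(0.11).
−ln(0.11) = 2.2073; z = 7859.3 × 2.2073 = 17348 m.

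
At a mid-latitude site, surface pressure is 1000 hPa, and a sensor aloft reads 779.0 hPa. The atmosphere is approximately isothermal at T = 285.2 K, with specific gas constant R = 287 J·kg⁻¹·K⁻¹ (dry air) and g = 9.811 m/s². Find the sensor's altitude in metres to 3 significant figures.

z ≈ 2080 m

Scale height: H = RT/g = 287 × 285.2 / 9.811 = 8342.9 m.
Invert the barometric formula: z = H ln(P₀/P).
P₀/P = 1000/779.0 = 1.2837; ln(1.2837) = 0.24975.
z = 8342.9 × 0.24975 = 2083.6 m.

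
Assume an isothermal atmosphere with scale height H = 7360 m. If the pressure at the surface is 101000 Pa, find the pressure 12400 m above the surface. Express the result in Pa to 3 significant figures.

P ≈ 18700 Pa

Barometric formula: P = P₀ exp(−z/H).
z/H = 12400/7360.0 = 1.6848; exp(−1.6848) = 0.18548.
P = 101000 × 0.18548 = 18733 Pa.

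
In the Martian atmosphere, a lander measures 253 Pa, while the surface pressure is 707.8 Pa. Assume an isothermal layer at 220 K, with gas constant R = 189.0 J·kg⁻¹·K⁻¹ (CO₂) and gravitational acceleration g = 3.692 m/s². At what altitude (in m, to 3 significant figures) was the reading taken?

Scale height: H = RT/g = 189.0 × 220 / 3.692 = 11262 m.
Invert the barometric formula: z = H ln(P₀/P).
P₀/P = 707.8/253 = 2.7976; ln(2.7976) = 1.0288.
z = 11262 × 1.0288 = 11586 m.

z ≈ 11600 m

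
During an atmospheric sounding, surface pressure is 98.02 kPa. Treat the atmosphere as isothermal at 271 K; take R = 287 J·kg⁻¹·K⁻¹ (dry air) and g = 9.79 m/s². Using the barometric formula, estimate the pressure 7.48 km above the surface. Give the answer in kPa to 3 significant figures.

P ≈ 38.2 kPa

Scale height: H = RT/g = 287 × 271 / 9.79 = 7944.5 m.
Barometric formula: P = P₀ exp(−z/H).
z/H = 7480.0/7944.5 = 0.94153; exp(−0.94153) = 0.39003.
P = 98.02 × 0.39003 = 38.231 kPa.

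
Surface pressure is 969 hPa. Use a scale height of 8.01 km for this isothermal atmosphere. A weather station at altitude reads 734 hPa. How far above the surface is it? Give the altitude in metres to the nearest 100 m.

Invert the barometric formula: z = H ln(P₀/P).
P₀/P = 969/734 = 1.3202; ln(1.3202) = 0.27778.
z = 8010.0 × 0.27778 = 2225.0 m.

z ≈ 2200 m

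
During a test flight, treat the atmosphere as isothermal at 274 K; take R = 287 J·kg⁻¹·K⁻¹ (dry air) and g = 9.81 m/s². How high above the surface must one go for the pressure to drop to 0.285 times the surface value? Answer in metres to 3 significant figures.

Scale height: H = RT/g = 287 × 274 / 9.81 = 8016.1 m.
Set P/P₀ = exp(−z/H) = 0.285, so z = −H ln(0.285).
−ln(0.285) = 1.2553; z = 8016.1 × 1.2553 = 10063 m.

z ≈ 10100 m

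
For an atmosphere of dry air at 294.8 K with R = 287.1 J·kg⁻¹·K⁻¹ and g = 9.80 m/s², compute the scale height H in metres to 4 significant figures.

H ≈ 8636 m

The scale height of an isothermal atmosphere is H = RT/g.
H = 287.1 × 294.8 / 9.80 = 84637/9.80 = 8636.4 m.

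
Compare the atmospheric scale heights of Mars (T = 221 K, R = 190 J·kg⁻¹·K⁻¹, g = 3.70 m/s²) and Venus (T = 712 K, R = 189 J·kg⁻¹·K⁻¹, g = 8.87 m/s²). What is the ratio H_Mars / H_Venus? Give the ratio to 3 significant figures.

H_Mars/H_Venus ≈ 0.748

H = RT/g for each body.
H_Mars = 190 × 221 / 3.70 = 11349 m.
H_Venus = 189 × 712 / 8.87 = 15171 m.
H_Mars/H_Venus = 11349/15171 = 0.74807.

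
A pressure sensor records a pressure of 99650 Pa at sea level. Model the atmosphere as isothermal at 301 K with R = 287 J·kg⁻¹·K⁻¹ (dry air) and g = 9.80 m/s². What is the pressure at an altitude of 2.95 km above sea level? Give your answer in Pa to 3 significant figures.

P ≈ 71300 Pa

Scale height: H = RT/g = 287 × 301 / 9.80 = 8815.0 m.
Barometric formula: P = P₀ exp(−z/H).
z/H = 2950.0/8815.0 = 0.33466; exp(−0.33466) = 0.71558.
P = 99650 × 0.71558 = 71308 Pa.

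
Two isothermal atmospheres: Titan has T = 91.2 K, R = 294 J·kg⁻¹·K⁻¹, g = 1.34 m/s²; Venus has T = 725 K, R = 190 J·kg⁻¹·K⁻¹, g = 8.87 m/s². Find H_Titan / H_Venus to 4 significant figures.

H = RT/g for each body.
H_Titan = 294 × 91.2 / 1.34 = 20010 m.
H_Venus = 190 × 725 / 8.87 = 15530 m.
H_Titan/H_Venus = 20010/15530 = 1.2885.

H_Titan/H_Venus ≈ 1.288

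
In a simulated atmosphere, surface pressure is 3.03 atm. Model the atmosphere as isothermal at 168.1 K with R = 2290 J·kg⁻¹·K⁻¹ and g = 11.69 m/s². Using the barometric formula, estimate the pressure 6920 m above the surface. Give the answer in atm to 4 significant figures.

P ≈ 2.456 atm

Scale height: H = RT/g = 2290 × 168.1 / 11.69 = 32930 m.
Barometric formula: P = P₀ exp(−z/H).
z/H = 6920.0/32930 = 0.21014; exp(−0.21014) = 0.81047.
P = 3.03 × 0.81047 = 2.4557 atm.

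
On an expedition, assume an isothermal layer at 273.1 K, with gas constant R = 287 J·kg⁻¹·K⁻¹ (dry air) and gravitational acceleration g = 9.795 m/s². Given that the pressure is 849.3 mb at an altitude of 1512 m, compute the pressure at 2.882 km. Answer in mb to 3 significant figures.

Scale height: H = RT/g = 287 × 273.1 / 9.795 = 8002.0 m.
Between two levels, P₂ = P₁ exp(−Δz/H) with Δz = z₂ − z₁.
Δz = 2882.0 − 1512.0 = 1370.0 m; Δz/H = 1370.0/8002.0 = 0.17121.
P₂ = 849.3 × exp(−0.17121) = 849.3 × 0.84264 = 715.65 mb.

P ≈ 716 mb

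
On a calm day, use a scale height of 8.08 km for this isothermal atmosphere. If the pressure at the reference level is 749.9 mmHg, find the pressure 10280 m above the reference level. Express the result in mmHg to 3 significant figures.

Barometric formula: P = P₀ exp(−z/H).
z/H = 10280/8080.0 = 1.2723; exp(−1.2723) = 0.28019.
P = 749.9 × 0.28019 = 210.11 mmHg.

P ≈ 210 mmHg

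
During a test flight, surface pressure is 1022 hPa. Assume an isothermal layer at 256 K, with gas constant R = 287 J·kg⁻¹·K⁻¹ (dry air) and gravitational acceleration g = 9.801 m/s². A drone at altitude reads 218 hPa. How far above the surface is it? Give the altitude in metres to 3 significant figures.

z ≈ 11600 m

Scale height: H = RT/g = 287 × 256 / 9.801 = 7496.4 m.
Invert the barometric formula: z = H ln(P₀/P).
P₀/P = 1022/218 = 4.6881; ln(4.6881) = 1.5450.
z = 7496.4 × 1.5450 = 11582 m.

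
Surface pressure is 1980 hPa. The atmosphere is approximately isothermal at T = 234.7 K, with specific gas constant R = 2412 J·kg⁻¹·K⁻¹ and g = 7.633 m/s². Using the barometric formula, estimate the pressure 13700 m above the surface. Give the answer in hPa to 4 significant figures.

Scale height: H = RT/g = 2412 × 234.7 / 7.633 = 74164 m.
Barometric formula: P = P₀ exp(−z/H).
z/H = 13700/74164 = 0.18473; exp(−0.18473) = 0.83133.
P = 1980 × 0.83133 = 1646.0 hPa.

P ≈ 1646 hPa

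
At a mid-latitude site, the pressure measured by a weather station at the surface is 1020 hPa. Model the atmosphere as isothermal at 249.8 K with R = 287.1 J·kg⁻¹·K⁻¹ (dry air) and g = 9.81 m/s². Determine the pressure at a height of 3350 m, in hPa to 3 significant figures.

Scale height: H = RT/g = 287.1 × 249.8 / 9.81 = 7310.7 m.
Barometric formula: P = P₀ exp(−z/H).
z/H = 3350.0/7310.7 = 0.45823; exp(−0.45823) = 0.63240.
P = 1020 × 0.63240 = 645.05 hPa.

P ≈ 645 hPa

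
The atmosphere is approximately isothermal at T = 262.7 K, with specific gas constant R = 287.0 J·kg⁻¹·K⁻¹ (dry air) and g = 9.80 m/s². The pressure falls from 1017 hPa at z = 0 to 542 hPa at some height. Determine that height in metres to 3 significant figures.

z ≈ 4840 m

Scale height: H = RT/g = 287.0 × 262.7 / 9.80 = 7693.4 m.
Invert the barometric formula: z = H ln(P₀/P).
P₀/P = 1017/542 = 1.8764; ln(1.8764) = 0.62936.
z = 7693.4 × 0.62936 = 4841.9 m.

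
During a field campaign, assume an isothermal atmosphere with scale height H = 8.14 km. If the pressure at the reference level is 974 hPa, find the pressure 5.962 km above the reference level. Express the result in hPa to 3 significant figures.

Barometric formula: P = P₀ exp(−z/H).
z/H = 5962.0/8140.0 = 0.73243; exp(−0.73243) = 0.48074.
P = 974 × 0.48074 = 468.24 hPa.

P ≈ 468 hPa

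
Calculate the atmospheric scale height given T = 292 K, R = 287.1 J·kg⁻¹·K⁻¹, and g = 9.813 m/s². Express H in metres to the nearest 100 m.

H ≈ 8500 m

The scale height of an isothermal atmosphere is H = RT/g.
H = 287.1 × 292 / 9.813 = 83833/9.813 = 8543.1 m.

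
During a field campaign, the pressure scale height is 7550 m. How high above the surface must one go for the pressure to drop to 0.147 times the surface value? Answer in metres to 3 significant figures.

Set P/P₀ = exp(−z/H) = 0.147, so z = −H ln(0.147).
−ln(0.147) = 1.9173; z = 7550.0 × 1.9173 = 14476 m.

z ≈ 14500 m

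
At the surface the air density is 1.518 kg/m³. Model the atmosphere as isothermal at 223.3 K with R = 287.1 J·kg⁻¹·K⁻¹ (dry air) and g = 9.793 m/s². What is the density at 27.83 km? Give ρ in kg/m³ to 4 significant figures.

Scale height: H = RT/g = 287.1 × 223.3 / 9.793 = 6546.5 m.
In an isothermal atmosphere, density decays like pressure: ρ = ρ₀ exp(−z/H).
z/H = 27830/6546.5 = 4.2511; exp(−4.2511) = 0.014249.
ρ = 1.518 × 0.014249 = 0.021630 kg/m³.

ρ ≈ 0.02163 kg/m³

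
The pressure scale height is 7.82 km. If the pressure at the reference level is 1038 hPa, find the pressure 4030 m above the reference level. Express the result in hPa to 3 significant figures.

Barometric formula: P = P₀ exp(−z/H).
z/H = 4030.0/7820.0 = 0.51535; exp(−0.51535) = 0.59729.
P = 1038 × 0.59729 = 619.99 hPa.

P ≈ 620 hPa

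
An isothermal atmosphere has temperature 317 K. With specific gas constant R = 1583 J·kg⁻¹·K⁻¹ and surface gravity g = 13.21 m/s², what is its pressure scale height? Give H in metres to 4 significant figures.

H ≈ 37990 m

The scale height of an isothermal atmosphere is H = RT/g.
H = 1583 × 317 / 13.21 = 501810/13.21 = 37987 m.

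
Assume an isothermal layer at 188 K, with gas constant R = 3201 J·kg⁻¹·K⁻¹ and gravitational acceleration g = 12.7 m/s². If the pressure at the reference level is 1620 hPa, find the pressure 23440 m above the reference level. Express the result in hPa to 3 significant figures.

Scale height: H = RT/g = 3201 × 188 / 12.7 = 47385 m.
Barometric formula: P = P₀ exp(−z/H).
z/H = 23440/47385 = 0.49467; exp(−0.49467) = 0.60977.
P = 1620 × 0.60977 = 987.83 hPa.

P ≈ 988 hPa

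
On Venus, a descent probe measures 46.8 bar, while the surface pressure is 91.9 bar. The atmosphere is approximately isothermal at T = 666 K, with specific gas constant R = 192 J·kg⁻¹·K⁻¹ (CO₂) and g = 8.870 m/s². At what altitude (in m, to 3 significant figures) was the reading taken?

Scale height: H = RT/g = 192 × 666 / 8.870 = 14416 m.
Invert the barometric formula: z = H ln(P₀/P).
P₀/P = 91.9/46.8 = 1.9637; ln(1.9637) = 0.67483.
z = 14416 × 0.67483 = 9728.3 m.

z ≈ 9730 m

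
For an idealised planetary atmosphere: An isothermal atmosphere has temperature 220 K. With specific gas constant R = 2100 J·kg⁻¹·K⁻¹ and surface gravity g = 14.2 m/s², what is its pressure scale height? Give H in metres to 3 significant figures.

H ≈ 32500 m

The scale height of an isothermal atmosphere is H = RT/g.
H = 2100 × 220 / 14.2 = 462000/14.2 = 32535 m.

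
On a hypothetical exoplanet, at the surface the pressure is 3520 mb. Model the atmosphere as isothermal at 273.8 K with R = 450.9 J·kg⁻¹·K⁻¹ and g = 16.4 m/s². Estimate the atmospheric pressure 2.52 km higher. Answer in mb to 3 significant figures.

P ≈ 2520 mb

Scale height: H = RT/g = 450.9 × 273.8 / 16.4 = 7527.8 m.
Barometric formula: P = P₀ exp(−z/H).
z/H = 2520.0/7527.8 = 0.33476; exp(−0.33476) = 0.71551.
P = 3520 × 0.71551 = 2518.6 mb.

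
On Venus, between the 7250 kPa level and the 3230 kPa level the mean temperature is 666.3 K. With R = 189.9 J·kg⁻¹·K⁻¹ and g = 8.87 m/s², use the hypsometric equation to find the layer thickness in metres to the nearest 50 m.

Hypsometric equation: Δz = (R T̄/g) ln(P₁/P₂).
R T̄/g = 189.9 × 666.3 / 8.87 = 14265 m.
ln(7250/3230) = ln(2.2446) = 0.80853.
Δz = 14265 × 0.80853 = 11534 m.

Δz ≈ 11550 m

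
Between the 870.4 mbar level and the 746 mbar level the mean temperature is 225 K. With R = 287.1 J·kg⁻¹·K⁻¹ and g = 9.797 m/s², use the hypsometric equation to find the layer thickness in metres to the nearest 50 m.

Hypsometric equation: Δz = (R T̄/g) ln(P₁/P₂).
R T̄/g = 287.1 × 225 / 9.797 = 6593.6 m.
ln(870.4/746) = ln(1.1668) = 0.15426.
Δz = 6593.6 × 0.15426 = 1017.1 m.

Δz ≈ 1000 m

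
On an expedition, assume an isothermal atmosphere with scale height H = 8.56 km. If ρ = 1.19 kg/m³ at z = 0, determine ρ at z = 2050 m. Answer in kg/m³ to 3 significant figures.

ρ ≈ 0.937 kg/m³

In an isothermal atmosphere, density decays like pressure: ρ = ρ₀ exp(−z/H).
z/H = 2050.0/8560.0 = 0.23949; exp(−0.23949) = 0.78703.
ρ = 1.19 × 0.78703 = 0.93657 kg/m³.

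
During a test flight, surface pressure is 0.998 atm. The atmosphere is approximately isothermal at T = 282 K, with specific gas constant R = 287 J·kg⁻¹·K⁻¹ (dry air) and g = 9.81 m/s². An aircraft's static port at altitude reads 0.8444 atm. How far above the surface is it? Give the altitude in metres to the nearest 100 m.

Scale height: H = RT/g = 287 × 282 / 9.81 = 8250.2 m.
Invert the barometric formula: z = H ln(P₀/P).
P₀/P = 0.998/0.8444 = 1.1819; ln(1.1819) = 0.16712.
z = 8250.2 × 0.16712 = 1378.8 m.

z ≈ 1400 m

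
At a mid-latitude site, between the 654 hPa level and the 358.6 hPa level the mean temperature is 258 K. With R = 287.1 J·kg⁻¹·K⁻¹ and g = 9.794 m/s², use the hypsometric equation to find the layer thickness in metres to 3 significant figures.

Hypsometric equation: Δz = (R T̄/g) ln(P₁/P₂).
R T̄/g = 287.1 × 258 / 9.794 = 7563.0 m.
ln(654/358.6) = ln(1.8238) = 0.60092.
Δz = 7563.0 × 0.60092 = 4544.8 m.

Δz ≈ 4540 m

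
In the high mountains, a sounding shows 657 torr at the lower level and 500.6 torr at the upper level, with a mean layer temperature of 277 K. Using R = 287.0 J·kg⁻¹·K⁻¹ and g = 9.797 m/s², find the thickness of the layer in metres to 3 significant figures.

Hypsometric equation: Δz = (R T̄/g) ln(P₁/P₂).
R T̄/g = 287.0 × 277 / 9.797 = 8114.6 m.
ln(657/500.6) = ln(1.3124) = 0.27186.
Δz = 8114.6 × 0.27186 = 2206.0 m.

Δz ≈ 2210 m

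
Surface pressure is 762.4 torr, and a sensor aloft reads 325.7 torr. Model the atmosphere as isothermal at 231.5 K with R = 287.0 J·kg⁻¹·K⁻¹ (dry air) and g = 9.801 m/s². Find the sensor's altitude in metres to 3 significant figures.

z ≈ 5770 m

Scale height: H = RT/g = 287.0 × 231.5 / 9.801 = 6779.0 m.
Invert the barometric formula: z = H ln(P₀/P).
P₀/P = 762.4/325.7 = 2.3408; ln(2.3408) = 0.85049.
z = 6779.0 × 0.85049 = 5765.5 m.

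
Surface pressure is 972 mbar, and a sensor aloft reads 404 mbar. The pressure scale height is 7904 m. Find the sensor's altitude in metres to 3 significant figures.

Invert the barometric formula: z = H ln(P₀/P).
P₀/P = 972/404 = 2.4059; ln(2.4059) = 0.87792.
z = 7904.0 × 0.87792 = 6939.1 m.

z ≈ 6940 m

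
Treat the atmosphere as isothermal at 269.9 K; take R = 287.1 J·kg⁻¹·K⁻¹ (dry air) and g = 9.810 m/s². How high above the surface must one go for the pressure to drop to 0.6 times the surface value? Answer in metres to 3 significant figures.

Scale height: H = RT/g = 287.1 × 269.9 / 9.810 = 7898.9 m.
Set P/P₀ = exp(−z/H) = 0.6, so z = −H ln(0.6).
−ln(0.6) = 0.51083; z = 7898.9 × 0.51083 = 4035.0 m.

z ≈ 4030 m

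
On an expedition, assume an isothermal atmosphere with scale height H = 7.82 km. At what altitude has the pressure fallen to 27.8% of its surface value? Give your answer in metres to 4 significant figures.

Set P/P₀ = exp(−z/H) = 0.278, so z = −H ln(0.278).
−ln(0.278) = 1.2801; z = 7820.0 × 1.2801 = 10010 m.

z ≈ 10010 m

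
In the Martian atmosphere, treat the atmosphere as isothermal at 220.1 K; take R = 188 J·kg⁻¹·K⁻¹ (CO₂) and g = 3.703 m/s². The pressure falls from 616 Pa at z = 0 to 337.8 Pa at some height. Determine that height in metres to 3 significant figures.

z ≈ 6710 m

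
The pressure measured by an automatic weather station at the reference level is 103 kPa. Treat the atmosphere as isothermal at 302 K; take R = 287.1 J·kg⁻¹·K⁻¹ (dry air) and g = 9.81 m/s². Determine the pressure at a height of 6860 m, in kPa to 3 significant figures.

P ≈ 47.4 kPa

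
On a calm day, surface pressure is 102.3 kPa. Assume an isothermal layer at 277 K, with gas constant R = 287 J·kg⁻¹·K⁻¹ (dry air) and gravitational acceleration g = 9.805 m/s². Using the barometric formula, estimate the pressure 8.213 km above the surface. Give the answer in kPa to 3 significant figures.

Scale height: H = RT/g = 287 × 277 / 9.805 = 8108.0 m.
Barometric formula: P = P₀ exp(−z/H).
z/H = 8213.0/8108.0 = 1.0130; exp(−1.0130) = 0.36313.
P = 102.3 × 0.36313 = 37.148 kPa.

P ≈ 37.1 kPa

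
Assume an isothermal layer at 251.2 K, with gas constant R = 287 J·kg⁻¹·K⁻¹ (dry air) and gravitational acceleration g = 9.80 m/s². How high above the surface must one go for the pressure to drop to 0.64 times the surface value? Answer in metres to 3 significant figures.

z ≈ 3280 m

Scale height: H = RT/g = 287 × 251.2 / 9.80 = 7356.6 m.
Set P/P₀ = exp(−z/H) = 0.64, so z = −H ln(0.64).
−ln(0.64) = 0.44629; z = 7356.6 × 0.44629 = 3283.2 m.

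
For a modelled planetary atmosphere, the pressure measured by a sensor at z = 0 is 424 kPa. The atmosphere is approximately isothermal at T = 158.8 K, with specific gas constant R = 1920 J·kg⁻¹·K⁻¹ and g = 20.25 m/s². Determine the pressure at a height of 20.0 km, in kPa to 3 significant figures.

P ≈ 112 kPa

Scale height: H = RT/g = 1920 × 158.8 / 20.25 = 15057 m.
Barometric formula: P = P₀ exp(−z/H).
z/H = 20000/15057 = 1.3283; exp(−1.3283) = 0.26493.
P = 424 × 0.26493 = 112.33 kPa.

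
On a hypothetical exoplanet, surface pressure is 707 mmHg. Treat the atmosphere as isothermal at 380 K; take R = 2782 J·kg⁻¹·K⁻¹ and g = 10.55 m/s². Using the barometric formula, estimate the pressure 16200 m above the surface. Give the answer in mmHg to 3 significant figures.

Scale height: H = RT/g = 2782 × 380 / 10.55 = 100200 m.
Barometric formula: P = P₀ exp(−z/H).
z/H = 16200/100200 = 0.16168; exp(−0.16168) = 0.85071.
P = 707 × 0.85071 = 601.45 mmHg.

P ≈ 601 mmHg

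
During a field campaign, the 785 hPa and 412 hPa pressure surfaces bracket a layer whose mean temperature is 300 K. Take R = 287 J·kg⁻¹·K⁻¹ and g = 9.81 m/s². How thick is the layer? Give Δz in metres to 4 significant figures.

Hypsometric equation: Δz = (R T̄/g) ln(P₁/P₂).
R T̄/g = 287 × 300 / 9.81 = 8776.8 m.
ln(785/412) = ln(1.9053) = 0.64464.
Δz = 8776.8 × 0.64464 = 5657.9 m.

Δz ≈ 5658 m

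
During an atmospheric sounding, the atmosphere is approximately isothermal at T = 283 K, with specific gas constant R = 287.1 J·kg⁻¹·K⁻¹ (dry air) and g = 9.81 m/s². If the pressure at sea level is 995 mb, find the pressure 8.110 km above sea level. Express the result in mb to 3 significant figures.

P ≈ 374 mb

Scale height: H = RT/g = 287.1 × 283 / 9.81 = 8282.3 m.
Barometric formula: P = P₀ exp(−z/H).
z/H = 8110.0/8282.3 = 0.97920; exp(−0.97920) = 0.37561.
P = 995 × 0.37561 = 373.73 mb.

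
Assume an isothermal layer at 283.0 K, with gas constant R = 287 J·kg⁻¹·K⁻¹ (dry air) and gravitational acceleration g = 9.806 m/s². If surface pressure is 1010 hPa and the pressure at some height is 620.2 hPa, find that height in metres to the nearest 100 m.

Scale height: H = RT/g = 287 × 283.0 / 9.806 = 8282.8 m.
Invert the barometric formula: z = H ln(P₀/P).
P₀/P = 1010/620.2 = 1.6285; ln(1.6285) = 0.48766.
z = 8282.8 × 0.48766 = 4039.2 m.

z ≈ 4000 m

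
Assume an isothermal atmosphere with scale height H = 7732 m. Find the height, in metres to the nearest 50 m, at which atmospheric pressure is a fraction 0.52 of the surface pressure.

Set P/P₀ = exp(−z/H) = 0.52, so z = −H ln(0.52).
−ln(0.52) = 0.65393; z = 7732.0 × 0.65393 = 5056.2 m.

z ≈ 5050 m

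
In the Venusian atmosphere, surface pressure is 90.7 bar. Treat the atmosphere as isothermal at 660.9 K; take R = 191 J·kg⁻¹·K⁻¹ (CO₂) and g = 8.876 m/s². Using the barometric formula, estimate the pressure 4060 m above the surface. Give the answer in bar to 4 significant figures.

Scale height: H = RT/g = 191 × 660.9 / 8.876 = 14222 m.
Barometric formula: P = P₀ exp(−z/H).
z/H = 4060.0/14222 = 0.28547; exp(−0.28547) = 0.75166.
P = 90.7 × 0.75166 = 68.176 bar.

P ≈ 68.18 bar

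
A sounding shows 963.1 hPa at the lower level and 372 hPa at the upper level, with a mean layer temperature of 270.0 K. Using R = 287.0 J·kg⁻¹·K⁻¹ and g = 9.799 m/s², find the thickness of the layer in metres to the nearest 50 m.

Δz ≈ 7500 m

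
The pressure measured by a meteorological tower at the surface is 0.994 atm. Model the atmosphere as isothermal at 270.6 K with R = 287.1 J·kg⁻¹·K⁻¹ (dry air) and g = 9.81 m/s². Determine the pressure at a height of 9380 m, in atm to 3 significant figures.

P ≈ 0.304 atm

Scale height: H = RT/g = 287.1 × 270.6 / 9.81 = 7919.4 m.
Barometric formula: P = P₀ exp(−z/H).
z/H = 9380.0/7919.4 = 1.1844; exp(−1.1844) = 0.30593.
P = 0.994 × 0.30593 = 0.30409 atm.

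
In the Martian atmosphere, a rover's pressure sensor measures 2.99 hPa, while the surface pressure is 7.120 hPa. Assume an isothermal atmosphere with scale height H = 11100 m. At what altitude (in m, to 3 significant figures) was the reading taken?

z ≈ 9630 m

Invert the barometric formula: z = H ln(P₀/P).
P₀/P = 7.120/2.99 = 2.3813; ln(2.3813) = 0.86765.
z = 11100 × 0.86765 = 9630.9 m.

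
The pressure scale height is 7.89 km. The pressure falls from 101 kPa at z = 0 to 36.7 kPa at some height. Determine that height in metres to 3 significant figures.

z ≈ 7990 m

Invert the barometric formula: z = H ln(P₀/P).
P₀/P = 101/36.7 = 2.7520; ln(2.7520) = 1.0123.
z = 7890.0 × 1.0123 = 7987.0 m.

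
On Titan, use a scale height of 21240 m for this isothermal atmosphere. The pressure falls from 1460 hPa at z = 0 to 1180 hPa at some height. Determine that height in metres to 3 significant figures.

z ≈ 4520 m

Invert the barometric formula: z = H ln(P₀/P).
P₀/P = 1460/1180 = 1.2373; ln(1.2373) = 0.21293.
z = 21240 × 0.21293 = 4522.6 m.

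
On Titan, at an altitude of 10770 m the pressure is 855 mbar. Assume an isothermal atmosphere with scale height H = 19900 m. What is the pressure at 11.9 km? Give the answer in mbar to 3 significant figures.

P ≈ 808 mbar

Between two levels, P₂ = P₁ exp(−Δz/H) with Δz = z₂ − z₁.
Δz = 11900 − 10770 = 1130.0 m; Δz/H = 1130.0/19900 = 0.056784.
P₂ = 855 × exp(−0.056784) = 855 × 0.94480 = 807.80 mbar.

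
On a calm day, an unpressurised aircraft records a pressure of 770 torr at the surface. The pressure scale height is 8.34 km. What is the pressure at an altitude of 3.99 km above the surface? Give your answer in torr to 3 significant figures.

P ≈ 477 torr

Barometric formula: P = P₀ exp(−z/H).
z/H = 3990.0/8340.0 = 0.47842; exp(−0.47842) = 0.61976.
P = 770 × 0.61976 = 477.22 torr.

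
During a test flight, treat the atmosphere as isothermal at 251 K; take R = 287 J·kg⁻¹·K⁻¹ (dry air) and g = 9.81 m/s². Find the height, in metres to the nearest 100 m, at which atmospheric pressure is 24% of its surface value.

Scale height: H = RT/g = 287 × 251 / 9.81 = 7343.2 m.
Set P/P₀ = exp(−z/H) = 0.24, so z = −H ln(0.24).
−ln(0.24) = 1.4271; z = 7343.2 × 1.4271 = 10479 m.

z ≈ 10500 m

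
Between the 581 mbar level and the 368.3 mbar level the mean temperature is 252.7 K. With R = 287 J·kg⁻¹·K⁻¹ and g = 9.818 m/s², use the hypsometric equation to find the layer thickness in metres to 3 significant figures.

Hypsometric equation: Δz = (R T̄/g) ln(P₁/P₂).
R T̄/g = 287 × 252.7 / 9.818 = 7386.9 m.
ln(581/368.3) = ln(1.5775) = 0.45584.
Δz = 7386.9 × 0.45584 = 3367.2 m.

Δz ≈ 3370 m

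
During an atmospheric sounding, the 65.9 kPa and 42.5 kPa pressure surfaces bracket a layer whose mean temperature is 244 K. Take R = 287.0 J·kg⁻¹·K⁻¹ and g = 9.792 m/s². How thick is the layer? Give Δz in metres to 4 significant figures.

Hypsometric equation: Δz = (R T̄/g) ln(P₁/P₂).
R T̄/g = 287.0 × 244 / 9.792 = 7151.6 m.
ln(65.9/42.5) = ln(1.5506) = 0.43864.
Δz = 7151.6 × 0.43864 = 3137.0 m.

Δz ≈ 3137 m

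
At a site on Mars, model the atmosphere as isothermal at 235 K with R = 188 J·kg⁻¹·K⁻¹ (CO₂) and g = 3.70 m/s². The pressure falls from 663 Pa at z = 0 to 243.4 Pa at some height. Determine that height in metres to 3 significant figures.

Scale height: H = RT/g = 188 × 235 / 3.70 = 11941 m.
Invert the barometric formula: z = H ln(P₀/P).
P₀/P = 663/243.4 = 2.7239; ln(2.7239) = 1.0021.
z = 11941 × 1.0021 = 11966 m.

z ≈ 12000 m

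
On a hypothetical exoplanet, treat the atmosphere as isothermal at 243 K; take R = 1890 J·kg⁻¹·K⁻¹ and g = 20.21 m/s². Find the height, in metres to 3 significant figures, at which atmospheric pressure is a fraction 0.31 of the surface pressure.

Scale height: H = RT/g = 1890 × 243 / 20.21 = 22725 m.
Set P/P₀ = exp(−z/H) = 0.31, so z = −H ln(0.31).
−ln(0.31) = 1.1712; z = 22725 × 1.1712 = 26616 m.

z ≈ 26600 m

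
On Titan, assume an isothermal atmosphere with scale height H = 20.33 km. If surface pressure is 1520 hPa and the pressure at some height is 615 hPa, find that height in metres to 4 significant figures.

z ≈ 18400 m

Invert the barometric formula: z = H ln(P₀/P).
P₀/P = 1520/615 = 2.4715; ln(2.4715) = 0.90483.
z = 20330 × 0.90483 = 18395 m.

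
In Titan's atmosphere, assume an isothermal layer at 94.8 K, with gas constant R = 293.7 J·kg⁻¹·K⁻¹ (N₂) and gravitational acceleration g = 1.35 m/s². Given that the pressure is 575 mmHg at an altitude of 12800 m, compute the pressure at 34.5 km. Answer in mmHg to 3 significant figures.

Scale height: H = RT/g = 293.7 × 94.8 / 1.35 = 20624 m.
Between two levels, P₂ = P₁ exp(−Δz/H) with Δz = z₂ − z₁.
Δz = 34500 − 12800 = 21700 m; Δz/H = 21700/20624 = 1.0522.
P₂ = 575 × exp(−1.0522) = 575 × 0.34917 = 200.77 mmHg.

P ≈ 201 mmHg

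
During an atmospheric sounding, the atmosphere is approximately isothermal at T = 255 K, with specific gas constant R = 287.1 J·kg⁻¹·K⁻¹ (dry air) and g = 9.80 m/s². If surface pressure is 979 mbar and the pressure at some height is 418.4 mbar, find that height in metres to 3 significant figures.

Scale height: H = RT/g = 287.1 × 255 / 9.80 = 7470.5 m.
Invert the barometric formula: z = H ln(P₀/P).
P₀/P = 979/418.4 = 2.3399; ln(2.3399) = 0.85011.
z = 7470.5 × 0.85011 = 6350.7 m.

z ≈ 6350 m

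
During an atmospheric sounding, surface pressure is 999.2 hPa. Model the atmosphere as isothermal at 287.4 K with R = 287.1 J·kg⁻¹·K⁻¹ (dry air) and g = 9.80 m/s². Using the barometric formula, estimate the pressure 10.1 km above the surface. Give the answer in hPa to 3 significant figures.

Scale height: H = RT/g = 287.1 × 287.4 / 9.80 = 8419.6 m.
Barometric formula: P = P₀ exp(−z/H).
z/H = 10100/8419.6 = 1.1996; exp(−1.1996) = 0.30131.
P = 999.2 × 0.30131 = 301.07 hPa.

P ≈ 301 hPa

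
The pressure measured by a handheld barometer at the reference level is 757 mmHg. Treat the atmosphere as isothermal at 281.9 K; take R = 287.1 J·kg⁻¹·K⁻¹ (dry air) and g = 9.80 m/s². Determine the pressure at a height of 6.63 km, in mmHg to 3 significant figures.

Scale height: H = RT/g = 287.1 × 281.9 / 9.80 = 8258.5 m.
Barometric formula: P = P₀ exp(−z/H).
z/H = 6630.0/8258.5 = 0.80281; exp(−0.80281) = 0.44807.
P = 757 × 0.44807 = 339.19 mmHg.

P ≈ 339 mmHg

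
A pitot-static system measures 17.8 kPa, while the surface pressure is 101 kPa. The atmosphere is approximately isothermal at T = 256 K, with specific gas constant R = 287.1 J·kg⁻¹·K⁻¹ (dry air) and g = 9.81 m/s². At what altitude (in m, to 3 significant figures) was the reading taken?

z ≈ 13000 m

Scale height: H = RT/g = 287.1 × 256 / 9.81 = 7492.1 m.
Invert the barometric formula: z = H ln(P₀/P).
P₀/P = 101/17.8 = 5.6742; ln(5.6742) = 1.7359.
z = 7492.1 × 1.7359 = 13006 m.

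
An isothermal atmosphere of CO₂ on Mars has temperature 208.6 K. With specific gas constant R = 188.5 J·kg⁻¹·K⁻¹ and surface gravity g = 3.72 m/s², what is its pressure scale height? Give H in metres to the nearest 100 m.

The scale height of an isothermal atmosphere is H = RT/g.
H = 188.5 × 208.6 / 3.72 = 39321/3.72 = 10570 m.

H ≈ 10600 m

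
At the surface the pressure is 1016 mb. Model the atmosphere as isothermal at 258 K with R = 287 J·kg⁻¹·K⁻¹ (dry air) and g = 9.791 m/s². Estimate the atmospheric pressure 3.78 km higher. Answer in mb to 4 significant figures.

P ≈ 616.3 mb

Scale height: H = RT/g = 287 × 258 / 9.791 = 7562.7 m.
Barometric formula: P = P₀ exp(−z/H).
z/H = 3780.0/7562.7 = 0.49982; exp(−0.49982) = 0.60664.
P = 1016 × 0.60664 = 616.35 mb.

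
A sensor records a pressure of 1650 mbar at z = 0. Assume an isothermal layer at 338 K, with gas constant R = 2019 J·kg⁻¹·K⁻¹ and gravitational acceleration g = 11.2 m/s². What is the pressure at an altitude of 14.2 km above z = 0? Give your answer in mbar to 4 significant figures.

P ≈ 1307 mbar

Scale height: H = RT/g = 2019 × 338 / 11.2 = 60931 m.
Barometric formula: P = P₀ exp(−z/H).
z/H = 14200/60931 = 0.23305; exp(−0.23305) = 0.79211.
P = 1650 × 0.79211 = 1307.0 mbar.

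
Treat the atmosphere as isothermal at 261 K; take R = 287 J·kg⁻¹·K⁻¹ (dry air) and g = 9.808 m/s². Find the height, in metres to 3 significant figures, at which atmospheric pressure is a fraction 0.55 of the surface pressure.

z ≈ 4570 m

Scale height: H = RT/g = 287 × 261 / 9.808 = 7637.3 m.
Set P/P₀ = exp(−z/H) = 0.55, so z = −H ln(0.55).
−ln(0.55) = 0.59784; z = 7637.3 × 0.59784 = 4565.9 m.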